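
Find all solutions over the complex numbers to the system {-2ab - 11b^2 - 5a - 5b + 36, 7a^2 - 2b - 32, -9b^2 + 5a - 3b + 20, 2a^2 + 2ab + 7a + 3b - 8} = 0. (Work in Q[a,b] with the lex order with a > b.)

{(2, -2)}

Compute a lex Gröbner basis by Buchberger's algorithm.
f_1 = -2ab - 5a - 11b^2 - 5b + 36, LT = ab.
f_2 = 7a^2 - 2b - 32, LT = a^2.
f_3 = 5a - 9b^2 - 3b + 20, LT = a.
f_4 = 2a^2 + 2ab + 7a + 3b - 8, LT = a^2.

S(f_1,f_2): lcm = a^2b. S = 5/2a^2 + 11/2ab^2 + 5/2ab - 18a + 2/7b^2 + 32/7b.
  leading term a^2: subtract (5/14)·f_2 from 5/2a^2 + 11/2ab^2 + 5/2ab - 18a + 2/7b^2 + 32/7b → 11/2ab^2 + 5/2ab - 18a + 2/7b^2 + 37/7b + 80/7
  leading term ab^2: subtract (-11/4b)·f_1 from 11/2ab^2 + 5/2ab - 18a + 2/7b^2 + 37/7b + 80/7 → -45/4ab - 18a - 121/4b^3 - 377/28b^2 + 730/7b + 80/7
  leading term ab: subtract (45/8)·f_1 from -45/4ab - 18a - 121/4b^3 - 377/28b^2 + 730/7b + 80/7 → 81/8a - 121/4b^3 + 2711/56b^2 + 7415/56b - 2675/14
  leading term a: subtract (81/40)·f_3 from 81/8a - 121/4b^3 + 2711/56b^2 + 7415/56b - 2675/14 → -121/4b^3 + 9329/140b^2 + 4847/35b - 1621/7
  leading term b^3: no divisor's leading term divides it; move -121/4b^3 to the remainder.
  leading term b^2: no divisor's leading term divides it; move 9329/140b^2 to the remainder.
  leading term b: no divisor's leading term divides it; move 4847/35b to the remainder.
  leading term 1: no divisor's leading term divides it; move -1621/7 to the remainder.
  remainder -121/4b^3 + 9329/140b^2 + 4847/35b - 1621/7 ≠ 0; add h_5 = -121/4b^3 + 9329/140b^2 + 4847/35b - 1621/7 to the basis.

S(f_1,f_3): lcm = ab. S = 5/2a + 9/5b^3 + 61/10b^2 - 3/2b - 18.
  leading term a: subtract (1/2)·f_3 from 5/2a + 9/5b^3 + 61/10b^2 - 3/2b - 18 → 9/5b^3 + 53/5b^2 - 28
  leading term b^3: subtract (-36/605)·h_5 from 9/5b^3 + 53/5b^2 - 28 → 308416/21175b^2 + 174492/21175b - 176936/4235
  leading term b^2: no divisor's leading term divides it; move 308416/21175b^2 to the remainder.
  leading term b: no divisor's leading term divides it; move 174492/21175b to the remainder.
  leading term 1: no divisor's leading term divides it; move -176936/4235 to the remainder.
  remainder 308416/21175b^2 + 174492/21175b - 176936/4235 ≠ 0; add h_6 = 308416/21175b^2 + 174492/21175b - 176936/4235 to the basis.

S(f_1,f_4): lcm = a^2b. S = 5/2a^2 + 9/2ab^2 - ab - 18a - 3/2b^2 + 4b.
  leading term a^2: subtract (5/14)·f_2 from 5/2a^2 + 9/2ab^2 - ab - 18a - 3/2b^2 + 4b → 9/2ab^2 - ab - 18a - 3/2b^2 + 33/7b + 80/7
  leading term ab^2: subtract (-9/4b)·f_1 from 9/2ab^2 - ab - 18a - 3/2b^2 + 33/7b + 80/7 → -49/4ab - 18a - 99/4b^3 - 51/4b^2 + 600/7b + 80/7
  leading term ab: subtract (49/8)·f_1 from -49/4ab - 18a - 99/4b^3 - 51/4b^2 + 600/7b + 80/7 → 101/8a - 99/4b^3 + 437/8b^2 + 6515/56b - 2927/14
  leading term a: subtract (101/40)·f_3 from 101/8a - 99/4b^3 + 437/8b^2 + 6515/56b - 2927/14 → -99/4b^3 + 1547/20b^2 + 4337/35b - 1817/7
  leading term b^3: subtract (9/11)·h_5 from -99/4b^3 + 1547/20b^2 + 4337/35b - 1817/7 → 17579/770b^2 + 4084/385b - 5398/77
  leading term b^2: subtract (966845/616832)·h_6 from 17579/770b^2 + 4084/385b - 5398/77 → -2492059/1079456b - 2492059/539728
  leading term b: no divisor's leading term divides it; move -2492059/1079456b to the remainder.
  leading term 1: no divisor's leading term divides it; move -2492059/539728 to the remainder.
  remainder -2492059/1079456b - 2492059/539728 ≠ 0; add h_7 = -2492059/1079456b - 2492059/539728 to the basis.

The other S-polynomials (S(f_2,f_3), S(f_2,f_4), S(f_3,f_4), S(f_1,h_5), S(f_2,h_5), S(f_3,h_5), S(f_4,h_5), S(f_1,h_6), S(f_2,h_6), S(f_3,h_6), S(f_4,h_6), S(h_5,h_6), S(f_1,h_7), S(f_2,h_7), S(f_3,h_7), S(f_4,h_7), S(h_5,h_7), S(h_6,h_7)) all reduce to 0 modulo the current basis, so we have a Gröbner basis.
Inter-reduce: drop elements whose leading term is divisible by another's, tail-reduce, and make monic.
Reduced Gröbner basis: {a - 2, b + 2}.

Since the basis is lex-ordered, b + 2 is univariate in b. Its roots are {-2}. Back-substituting each root into the other basis elements fixes the other coordinates.
  b = -2: the earlier basis element becomes a - 2 = 0, giving a = 2 — point (2, -2).
Check: every point annihilates each of the original generators.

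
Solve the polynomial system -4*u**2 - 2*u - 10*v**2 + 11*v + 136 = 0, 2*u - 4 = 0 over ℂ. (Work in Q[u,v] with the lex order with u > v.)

Compute a lex Gröbner basis by Buchberger's algorithm.
f_1 = -4*u**2 - 2*u - 10*v**2 + 11*v + 136, LT = u**2.
f_2 = 2*u - 4, LT = u.

S(f_1,f_2): lcm = u**2. S = 5/2*u + 5/2*v**2 - 11/4*v - 34.
  reduce S modulo (f_1, f_2):
  remainder 5/2*v**2 - 11/4*v - 29 ≠ 0; add h_3 = 5/2*v**2 - 11/4*v - 29 to the basis.

The other S-polynomials (S(f_1,h_3), S(f_2,h_3)) all reduce to 0 modulo the current basis, so we have a Gröbner basis.
Inter-reduce: drop elements whose leading term is divisible by another's, tail-reduce, and make monic.
Reduced Gröbner basis: {u - 2, v**2 - 11/10*v - 58/5}.

Since the basis is lex-ordered, v**2 - 11/10*v - 58/5 is univariate in v. Its roots are {-29/10, 4}. Back-substituting each root into the other basis elements fixes the other coordinates.
  v = -29/10: the earlier basis element becomes u - 2 = 0, giving u = 2 — point (2, -29/10).
  v = 4: the earlier basis element becomes u - 2 = 0, giving u = 2 — point (2, 4).
This is the nonlinear analogue of row-reducing a linear system.

{(2, -29/10), (2, 4)}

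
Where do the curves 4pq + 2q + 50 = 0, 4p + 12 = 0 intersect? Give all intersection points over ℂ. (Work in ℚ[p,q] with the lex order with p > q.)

Compute a lex Gröbner basis by Buchberger's algorithm.
f_1 = 4pq + 2q + 50, LT = pq.
f_2 = 4p + 12, LT = p.

S(f_1,f_2): lcm = pq. S = -5/2q + 25/2.
  leading term q: no divisor's leading term divides it; move -5/2q to the remainder.
  leading term 1: no divisor's leading term divides it; move 25/2 to the remainder.
  remainder -5/2q + 25/2 ≠ 0; add h_3 = -5/2q + 25/2 to the basis.

The other S-polynomials (S(f_1,h_3), S(f_2,h_3)) all reduce to 0 modulo the current basis, so we have a Gröbner basis.
Inter-reduce: drop elements whose leading term is divisible by another's, tail-reduce, and make monic.
Reduced Gröbner basis: {p + 3, q - 5}.

Since the basis is lex-ordered, q - 5 is univariate in q. Its roots are {5}. Back-substituting each root into the other basis elements fixes the other coordinates.
  q = 5: the earlier basis element becomes p + 3 = 0, giving p = -3 — point (-3, 5).
Each listed point satisfies every original equation (direct substitution).

{(-3, 5)}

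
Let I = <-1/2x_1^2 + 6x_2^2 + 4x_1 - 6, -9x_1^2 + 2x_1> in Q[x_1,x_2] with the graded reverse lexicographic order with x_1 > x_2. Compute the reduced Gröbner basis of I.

f_1 = -1/2x_1^2 + 6x_2^2 + 4x_1 - 6, LT = x_1^2.
f_2 = -9x_1^2 + 2x_1, LT = x_1^2.

S(f_1,f_2): lcm = x_1^2. S = -12x_2^2 - 70/9x_1 + 12.
  leading term x_2^2: no divisor's leading term divides it; move -12x_2^2 to the remainder.
  leading term x_1: no divisor's leading term divides it; move -70/9x_1 to the remainder.
  leading term 1: no divisor's leading term divides it; move 12 to the remainder.
  remainder -12x_2^2 - 70/9x_1 + 12 ≠ 0; add g_3 = -12x_2^2 - 70/9x_1 + 12 to the basis.

The other S-polynomials (S(f_1,g_3), S(f_2,g_3)) all reduce to 0 modulo the current basis, so we have a Gröbner basis.
Inter-reduce: drop elements whose leading term is divisible by another's, tail-reduce, and make monic.

G = {x_1^2 - 2/9x_1, x_2^2 + 35/54x_1 - 1}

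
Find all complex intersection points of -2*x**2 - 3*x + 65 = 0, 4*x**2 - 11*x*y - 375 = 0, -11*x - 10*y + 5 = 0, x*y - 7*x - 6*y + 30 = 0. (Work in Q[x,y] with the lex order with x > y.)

{(5, -5)}

Compute a lex Gröbner basis by Buchberger's algorithm.
f_1 = -2*x**2 - 3*x + 65, LT = x**2.
f_2 = 4*x**2 - 11*x*y - 375, LT = x**2.
f_3 = -11*x - 10*y + 5, LT = x.
f_4 = x*y - 7*x - 6*y + 30, LT = x*y.

S(f_1,f_2): lcm = x**2. S = 11/4*x*y + 3/2*x + 245/4.
  leading term x*y: subtract (-1/4*y)·f_3 from 11/4*x*y + 3/2*x + 245/4 → 3/2*x - 5/2*y**2 + 5/4*y + 245/4
  leading term x: subtract (-3/22)·f_3 from 3/2*x - 5/2*y**2 + 5/4*y + 245/4 → -5/2*y**2 - 5/44*y + 2725/44
  leading term y**2: no divisor's leading term divides it; move -5/2*y**2 to the remainder.
  leading term y: no divisor's leading term divides it; move -5/44*y to the remainder.
  leading term 1: no divisor's leading term divides it; move 2725/44 to the remainder.
  remainder -5/2*y**2 - 5/44*y + 2725/44 ≠ 0; add h_5 = -5/2*y**2 - 5/44*y + 2725/44 to the basis.

S(f_1,f_3): lcm = x**2. S = -10/11*x*y + 43/22*x - 65/2.
  leading term x*y: subtract (10/121*y)·f_3 from -10/11*x*y + 43/22*x - 65/2 → 43/22*x + 100/121*y**2 - 50/121*y - 65/2
  leading term x: subtract (-43/242)·f_3 from 43/22*x + 100/121*y**2 - 50/121*y - 65/2 → 100/121*y**2 - 265/121*y - 3825/121
  leading term y**2: subtract (-40/121)·h_5 from 100/121*y**2 - 265/121*y - 3825/121 → -2965/1331*y - 14825/1331
  leading term y: no divisor's leading term divides it; move -2965/1331*y to the remainder.
  leading term 1: no divisor's leading term divides it; move -14825/1331 to the remainder.
  remainder -2965/1331*y - 14825/1331 ≠ 0; add h_6 = -2965/1331*y - 14825/1331 to the basis.

S(f_1,f_4): lcm = x**2*y. S = 7*x**2 + 15/2*x*y - 30*x - 65/2*y.
  leading term x**2: subtract (-7/2)·f_1 from 7*x**2 + 15/2*x*y - 30*x - 65/2*y → 15/2*x*y - 81/2*x - 65/2*y + 455/2
  leading term x*y: subtract (-15/22*y)·f_3 from 15/2*x*y - 81/2*x - 65/2*y + 455/2 → -81/2*x - 75/11*y**2 - 320/11*y + 455/2
  leading term x: subtract (81/22)·f_3 from -81/2*x - 75/11*y**2 - 320/11*y + 455/2 → -75/11*y**2 + 85/11*y + 2300/11
  leading term y**2: subtract (30/11)·h_5 from -75/11*y**2 + 85/11*y + 2300/11 → 1945/242*y + 9725/242
  leading term y: subtract (-4279/1186)·h_6 from 1945/242*y + 9725/242 → 0
  remainder 0.

S(f_2,f_3): lcm = x**2. S = -161/44*x*y + 5/11*x - 375/4.
  leading term x*y: subtract (161/484*y)·f_3 from -161/44*x*y + 5/11*x - 375/4 → 5/11*x + 805/242*y**2 - 805/484*y - 375/4
  leading term x: subtract (-5/121)·f_3 from 5/11*x + 805/242*y**2 - 805/484*y - 375/4 → 805/242*y**2 - 1005/484*y - 45275/484
  leading term y**2: subtract (-161/121)·h_5 from 805/242*y**2 - 1005/484*y - 45275/484 → -2965/1331*y - 14825/1331
  leading term y: subtract (1)·h_6 from -2965/1331*y - 14825/1331 → 0
  remainder 0.

S(f_2,f_4): lcm = x**2*y. S = 7*x**2 - 11/4*x*y**2 + 6*x*y - 30*x - 375/4*y.
  leading term x**2: subtract (-7/2)·f_1 from 7*x**2 - 11/4*x*y**2 + 6*x*y - 30*x - 375/4*y → -11/4*x*y**2 + 6*x*y - 81/2*x - 375/4*y + 455/2
  leading term x*y**2: subtract (1/4*y**2)·f_3 from -11/4*x*y**2 + 6*x*y - 81/2*x - 375/4*y + 455/2 → 6*x*y - 81/2*x + 5/2*y**3 - 5/4*y**2 - 375/4*y + 455/2
  leading term x*y: subtract (-6/11*y)·f_3 from 6*x*y - 81/2*x + 5/2*y**3 - 5/4*y**2 - 375/4*y + 455/2 → -81/2*x + 5/2*y**3 - 295/44*y**2 - 4005/44*y + 455/2
  leading term x: subtract (81/22)·f_3 from -81/2*x + 5/2*y**3 - 295/44*y**2 - 4005/44*y + 455/2 → 5/2*y**3 - 295/44*y**2 - 2385/44*y + 2300/11
  leading term y**3: subtract (-y)·h_5 from 5/2*y**3 - 295/44*y**2 - 2385/44*y + 2300/11 → -75/11*y**2 + 85/11*y + 2300/11
  leading term y**2: subtract (30/11)·h_5 from -75/11*y**2 + 85/11*y + 2300/11 → 1945/242*y + 9725/242
  leading term y: subtract (-4279/1186)·h_6 from 1945/242*y + 9725/242 → 0
  remainder 0.

S(f_3,f_4): lcm = x*y. S = 7*x + 10/11*y**2 + 61/11*y - 30.
  leading term x: subtract (-7/11)·f_3 from 7*x + 10/11*y**2 + 61/11*y - 30 → 10/11*y**2 - 9/11*y - 295/11
  leading term y**2: subtract (-4/11)·h_5 from 10/11*y**2 - 9/11*y - 295/11 → -104/121*y - 520/121
  leading term y: subtract (1144/2965)·h_6 from -104/121*y - 520/121 → 0
  remainder 0.

S(f_1,h_5): leading monomials are coprime, so the S-polynomial reduces to 0 (Buchberger's first criterion).
S(f_2,h_5): leading monomials are coprime, so the S-polynomial reduces to 0 (Buchberger's first criterion).
S(f_3,h_5): leading monomials are coprime, so the S-polynomial reduces to 0 (Buchberger's first criterion).
S(f_4,h_5): lcm = x*y**2. S = -155/22*x*y + 545/22*x - 6*y**2 + 30*y.
  leading term x*y: subtract (155/242*y)·f_3 from -155/22*x*y + 545/22*x - 6*y**2 + 30*y → 545/22*x + 49/121*y**2 + 6485/242*y
  leading term x: subtract (-545/242)·f_3 from 545/22*x + 49/121*y**2 + 6485/242*y → 49/121*y**2 + 1035/242*y + 2725/242
  leading term y**2: subtract (-98/605)·h_5 from 49/121*y**2 + 1035/242*y + 2725/242 → 5668/1331*y + 28340/1331
  leading term y: subtract (-5668/2965)·h_6 from 5668/1331*y + 28340/1331 → 0
  remainder 0.

S(f_1,h_6): leading monomials are coprime, so the S-polynomial reduces to 0 (Buchberger's first criterion).
S(f_2,h_6): leading monomials are coprime, so the S-polynomial reduces to 0 (Buchberger's first criterion).
S(f_3,h_6): leading monomials are coprime, so the S-polynomial reduces to 0 (Buchberger's first criterion).
S(f_4,h_6): lcm = x*y. S = -12*x - 6*y + 30.
  leading term x: subtract (12/11)·f_3 from -12*x - 6*y + 30 → 54/11*y + 270/11
  leading term y: subtract (-6534/2965)·h_6 from 54/11*y + 270/11 → 0
  remainder 0.

S(h_5,h_6): lcm = y**2. S = -109/22*y - 545/22.
  leading term y: subtract (13189/5930)·h_6 from -109/22*y - 545/22 → 0
  remainder 0.

Every S-polynomial of the final basis reduces to 0, so we have a Gröbner basis.
Inter-reduce: drop elements whose leading term is divisible by another's, tail-reduce, and make monic.
Reduced Gröbner basis: {x - 5, y + 5}.

A lex Gröbner basis eliminates variables successively. Here y + 5 depends only on y, with roots {-5}; lifting each root through the earlier basis elements recovers the full solutions.
  y = -5: the earlier basis element becomes x - 5 = 0, giving x = 5 — point (5, -5).
Substituting each solution back into the original system confirms all equations vanish.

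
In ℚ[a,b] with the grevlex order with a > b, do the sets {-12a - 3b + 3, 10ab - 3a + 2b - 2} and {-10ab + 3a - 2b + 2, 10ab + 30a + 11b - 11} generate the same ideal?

No, the ideals differ.

For a fixed monomial order, each ideal has a unique reduced Gröbner basis; comparing bases decides equality.
Buchberger on the first generating set:
f_1 = -12a - 3b + 3, LT = a.
f_2 = 10ab - 3a + 2b - 2, LT = ab.

S(f_1,f_2): lcm = ab. S = ¼b² + 3/10a - 9/20b + ⅕.
  leading term b²: no divisor's leading term divides it; move ¼b² to the remainder.
  leading term a: subtract (-1/40)·f_1 from 3/10a - 9/20b + ⅕ → -21/40b + 11/40
  leading term b: no divisor's leading term divides it; move -21/40b to the remainder.
  leading term 1: no divisor's leading term divides it; move 11/40 to the remainder.
  remainder ¼b² - 21/40b + 11/40 ≠ 0; add g_3 = ¼b² - 21/40b + 11/40 to the basis.

The other S-polynomials (S(f_1,g_3), S(f_2,g_3)) all reduce to 0 modulo the current basis, so we have a Gröbner basis.
Inter-reduce: drop elements whose leading term is divisible by another's, tail-reduce, and make monic.
Reduced Gröbner basis: {b² - 21/10b + 11/10, a + ¼b - ¼}.

Buchberger on the second generating set:
h_1 = -10ab + 3a - 2b + 2, LT = ab.
h_2 = 10ab + 30a + 11b - 11, LT = ab.

S(h_1,h_2): lcm = ab. S = -33/10a - 9/10b + 9/10.
  leading term a: no divisor's leading term divides it; move -33/10a to the remainder.
  leading term b: no divisor's leading term divides it; move -9/10b to the remainder.
  leading term 1: no divisor's leading term divides it; move 9/10 to the remainder.
  remainder -33/10a - 9/10b + 9/10 ≠ 0; add k_3 = -33/10a - 9/10b + 9/10 to the basis.

S(h_1,k_3): lcm = ab. S = -3/11b² - 3/10a + 26/55b - ⅕.
  leading term b²: no divisor's leading term divides it; move -3/11b² to the remainder.
  leading term a: subtract (1/11)·k_3 from -3/10a + 26/55b - ⅕ → 61/110b - 31/110
  leading term b: no divisor's leading term divides it; move 61/110b to the remainder.
  leading term 1: no divisor's leading term divides it; move -31/110 to the remainder.
  remainder -3/11b² + 61/110b - 31/110 ≠ 0; add k_4 = -3/11b² + 61/110b - 31/110 to the basis.

The other S-polynomials (S(h_2,k_3), S(h_1,k_4), S(h_2,k_4), S(k_3,k_4)) all reduce to 0 modulo the current basis, so we have a Gröbner basis.
Inter-reduce: drop elements whose leading term is divisible by another's, tail-reduce, and make monic.
Reduced Gröbner basis: {b² - 61/30b + 31/30, a + 3/11b - 3/11}.

These differ, so the ideals are not equal.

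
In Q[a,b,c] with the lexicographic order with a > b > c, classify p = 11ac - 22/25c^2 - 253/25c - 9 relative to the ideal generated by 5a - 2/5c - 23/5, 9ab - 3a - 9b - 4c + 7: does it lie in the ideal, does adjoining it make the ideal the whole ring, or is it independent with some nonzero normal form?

Adjoining 11ac - 22/25c^2 - 253/25c - 9 makes the ideal the whole ring: the system is inconsistent.

First compute the reduced Gröbner basis of I by Buchberger's algorithm.
f_1 = 5a - 2/5c - 23/5, LT = a.
f_2 = 9ab - 3a - 9b - 4c + 7, LT = ab.

S(f_1,f_2): lcm = ab. S = 1/3a - 2/25bc + 2/25b + 4/9c - 7/9.
  reduce S modulo (f_1, f_2):
  remainder -2/25bc + 2/25b + 106/225c - 106/225 ≠ 0; add h_3 = -2/25bc + 2/25b + 106/225c - 106/225 to the basis.

The other S-polynomials (S(f_1,h_3), S(f_2,h_3)) all reduce to 0 modulo the current basis, so we have a Gröbner basis.
Inter-reduce: drop elements whose leading term is divisible by another's, tail-reduce, and make monic.
Reduced Gröbner basis: {a - 2/25c - 23/25, bc - b - 53/9c + 53/9}.
Label its elements g_1 = a - 2/25c - 23/25, g_2 = bc - b - 53/9c + 53/9.

Reduce p = 11ac - 22/25c^2 - 253/25c - 9 modulo G:
  leading term ac: subtract (11c)·g_1 from 11ac - 22/25c^2 - 253/25c - 9 → -9
  leading term 1: no divisor's leading term divides it; move -9 to the remainder.
  normal form = -9.
The normal form is nonzero, so p ∉ I. Since p minus its normal form lies in I, I + (p) = I + (r) where r = -9; decide whether this ideal is the whole ring.
Here r = -9 is a nonzero constant, hence a unit: 1 ∈ I + (p), the Gröbner basis of I + (p) is {1}, and the enlarged system has no common solution — adjoining p is inconsistent.

Ideal membership is decidable via reduction modulo a Gröbner basis.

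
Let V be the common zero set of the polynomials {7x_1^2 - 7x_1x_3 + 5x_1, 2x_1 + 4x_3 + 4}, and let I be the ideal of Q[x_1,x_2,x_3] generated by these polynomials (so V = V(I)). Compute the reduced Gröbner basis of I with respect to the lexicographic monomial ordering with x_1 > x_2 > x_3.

f_1 = 7x_1^2 - 7x_1x_3 + 5x_1, LT = x_1^2.
f_2 = 2x_1 + 4x_3 + 4, LT = x_1.

S(f_1,f_2): lcm = x_1^2. S = -3x_1x_3 - 9/7x_1.
  leading term x_1x_3: subtract (-3/2x_3)·f_2 from -3x_1x_3 - 9/7x_1 → -9/7x_1 + 6x_3^2 + 6x_3
  leading term x_1: subtract (-9/14)·f_2 from -9/7x_1 + 6x_3^2 + 6x_3 → 6x_3^2 + 60/7x_3 + 18/7
  leading term x_3^2: no divisor's leading term divides it; move 6x_3^2 to the remainder.
  leading term x_3: no divisor's leading term divides it; move 60/7x_3 to the remainder.
  leading term 1: no divisor's leading term divides it; move 18/7 to the remainder.
  remainder 6x_3^2 + 60/7x_3 + 18/7 ≠ 0; add g_3 = 6x_3^2 + 60/7x_3 + 18/7 to the basis.

The other S-polynomials (S(f_1,g_3), S(f_2,g_3)) all reduce to 0 modulo the current basis, so we have a Gröbner basis.
Inter-reduce: drop elements whose leading term is divisible by another's, tail-reduce, and make monic.

G = {x_1 + 2x_3 + 2, x_3^2 + 10/7x_3 + 3/7}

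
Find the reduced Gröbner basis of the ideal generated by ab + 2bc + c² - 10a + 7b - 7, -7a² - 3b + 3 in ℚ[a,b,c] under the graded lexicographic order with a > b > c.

f_1 = ab + 2bc + c² - 10a + 7b - 7, LT = ab.
f_2 = -7a² - 3b + 3, LT = a².

S(f_1,f_2): lcm = a²b. S = 2abc + ac² - 10a² + 7ab - 3/7b² - 7a + 3/7b.
  reduce S modulo (f_1, f_2):
  remainder ac² - 4bc² - 2c³ + 20ac - 3/7b² - 28bc - 7c² + 63a - 310/7b + 14c + 313/7 ≠ 0; add g_3 = ac² - 4bc² - 2c³ + 20ac - 3/7b² - 28bc - 7c² + 63a - 310/7b + 14c + 313/7 to the basis.

S(f_1,g_3): lcm = abc². S = 4b²c² + 4bc³ + c⁴ - 20abc - 10ac² + 3/7b³ + 28b²c + 14bc² - 63ab + 310/7b² - 14bc - 7c² - 313/7b.
  reduce S modulo (f_1, f_2, g_3):
  remainder 4b²c² + 4bc³ + c⁴ + 3/7b³ + 28b²c + 14bc² + 40b² - 28bc - 14c² - 326/7b + 43/7 ≠ 0; add g_4 = 4b²c² + 4bc³ + c⁴ + 3/7b³ + 28b²c + 14bc² + 40b² - 28bc - 14c² - 326/7b + 43/7 to the basis.

The other S-polynomials (S(f_2,g_3), S(f_1,g_4), S(f_2,g_4), S(g_3,g_4)) all reduce to 0 modulo the current basis, so we have a Gröbner basis.

G = {b²c² + bc³ + ¼c⁴ + 3/28b³ + 7b²c + 7/2bc² + 10b² - 7bc - 7/2c² - 163/14b + 43/28, ac² - 4bc² - 2c³ + 20ac - 3/7b² - 28bc - 7c² + 63a - 310/7b + 14c + 313/7, a² + 3/7b - 3/7, ab + 2bc + c² - 10a + 7b - 7}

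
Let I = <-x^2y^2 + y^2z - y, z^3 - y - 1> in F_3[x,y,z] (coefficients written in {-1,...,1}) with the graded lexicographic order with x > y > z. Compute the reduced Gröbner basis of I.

G = {x^2y^2 - y^2z + y, z^3 - y - 1}

f_1 = -x^2y^2 + y^2z - y, LT = x^2y^2.
f_2 = z^3 - y - 1, LT = z^3.

The S-polynomials (S(f_1,f_2)) all reduce to 0 modulo the current basis, so we have a Gröbner basis.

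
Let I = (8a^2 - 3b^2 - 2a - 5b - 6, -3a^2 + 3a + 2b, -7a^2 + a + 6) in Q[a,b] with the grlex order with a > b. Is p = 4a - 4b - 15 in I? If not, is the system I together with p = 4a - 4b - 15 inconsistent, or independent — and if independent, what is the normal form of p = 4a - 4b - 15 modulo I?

First compute the reduced Gröbner basis of I by Buchberger's algorithm.
f_1 = 8a^2 - 3b^2 - 2a - 5b - 6, LT = a^2.
f_2 = -3a^2 + 3a + 2b, LT = a^2.
f_3 = -7a^2 + a + 6, LT = a^2.

S(f_1,f_2): lcm = a^2. S = -3/8b^2 + 3/4a + 1/24b - 3/4.
  leading term b^2: no divisor's leading term divides it; move -3/8b^2 to the remainder.
  leading term a: no divisor's leading term divides it; move 3/4a to the remainder.
  leading term b: no divisor's leading term divides it; move 1/24b to the remainder.
  leading term 1: no divisor's leading term divides it; move -3/4 to the remainder.
  remainder -3/8b^2 + 3/4a + 1/24b - 3/4 ≠ 0; add h_4 = -3/8b^2 + 3/4a + 1/24b - 3/4 to the basis.

S(f_1,f_3): lcm = a^2. S = -3/8b^2 - 3/28a - 5/8b + 3/28.
  leading term b^2: subtract (1)·h_4 from -3/8b^2 - 3/28a - 5/8b + 3/28 → -6/7a - 2/3b + 6/7
  leading term a: no divisor's leading term divides it; move -6/7a to the remainder.
  leading term b: no divisor's leading term divides it; move -2/3b to the remainder.
  leading term 1: no divisor's leading term divides it; move 6/7 to the remainder.
  remainder -6/7a - 2/3b + 6/7 ≠ 0; add h_5 = -6/7a - 2/3b + 6/7 to the basis.

S(f_2,f_3): lcm = a^2. S = -6/7a - 2/3b + 6/7.
  leading term a: subtract (1)·h_5 from -6/7a - 2/3b + 6/7 → 0
  remainder 0.

S(f_1,h_4): leading monomials are coprime, so the S-polynomial reduces to 0 (Buchberger's first criterion).
S(f_2,h_4): leading monomials are coprime, so the S-polynomial reduces to 0 (Buchberger's first criterion).
S(f_3,h_4): leading monomials are coprime, so the S-polynomial reduces to 0 (Buchberger's first criterion).
S(f_1,h_5): lcm = a^2. S = -7/9ab - 3/8b^2 + 3/4a - 5/8b - 3/4.
  leading term ab: subtract (49/54b)·h_5 from -7/9ab - 3/8b^2 + 3/4a - 5/8b - 3/4 → 149/648b^2 + 3/4a - 101/72b - 3/4
  leading term b^2: subtract (-149/243)·h_4 from 149/648b^2 + 3/4a - 101/72b - 3/4 → 98/81a - 1004/729b - 98/81
  leading term a: subtract (-343/243)·h_5 from 98/81a - 1004/729b - 98/81 → -1690/729b
  leading term b: no divisor's leading term divides it; move -1690/729b to the remainder.
  remainder -1690/729b ≠ 0; add h_6 = -1690/729b to the basis.

S(f_2,h_5): lcm = a^2. S = -7/9ab - 2/3b.
  leading term ab: subtract (49/54b)·h_5 from -7/9ab - 2/3b → 49/81b^2 - 13/9b
  leading term b^2: subtract (-392/243)·h_4 from 49/81b^2 - 13/9b → 98/81a - 1004/729b - 98/81
  leading term a: subtract (-343/243)·h_5 from 98/81a - 1004/729b - 98/81 → -1690/729b
  leading term b: subtract (1)·h_6 from -1690/729b → 0
  remainder 0.

S(f_3,h_5): lcm = a^2. S = -7/9ab + 6/7a - 6/7.
  leading term ab: subtract (49/54b)·h_5 from -7/9ab + 6/7a - 6/7 → 49/81b^2 + 6/7a - 7/9b - 6/7
  leading term b^2: subtract (-392/243)·h_4 from 49/81b^2 + 6/7a - 7/9b - 6/7 → 1172/567a - 518/729b - 1172/567
  leading term a: subtract (-586/243)·h_5 from 1172/567a - 518/729b - 1172/567 → -1690/729b
  leading term b: subtract (1)·h_6 from -1690/729b → 0
  remainder 0.

S(h_4,h_5): leading monomials are coprime, so the S-polynomial reduces to 0 (Buchberger's first criterion).
S(f_1,h_6): leading monomials are coprime, so the S-polynomial reduces to 0 (Buchberger's first criterion).
S(f_2,h_6): leading monomials are coprime, so the S-polynomial reduces to 0 (Buchberger's first criterion).
S(f_3,h_6): leading monomials are coprime, so the S-polynomial reduces to 0 (Buchberger's first criterion).
S(h_4,h_6): lcm = b^2. S = -2a - 1/9b + 2.
  leading term a: subtract (7/3)·h_5 from -2a - 1/9b + 2 → 13/9b
  leading term b: subtract (-81/130)·h_6 from 13/9b → 0
  remainder 0.

S(h_5,h_6): leading monomials are coprime, so the S-polynomial reduces to 0 (Buchberger's first criterion).
Every S-polynomial of the final basis reduces to 0, so we have a Gröbner basis.
Inter-reduce: drop elements whose leading term is divisible by another's, tail-reduce, and make monic.
Reduced Gröbner basis: {a - 1, b}.
Label its elements g_1 = a - 1, g_2 = b.

Reduce p = 4a - 4b - 15 modulo G:
  leading term a: subtract (4)·g_1 from 4a - 4b - 15 → -4b - 11
  leading term b: subtract (-4)·g_2 from -4b - 11 → -11
  leading term 1: no divisor's leading term divides it; move -11 to the remainder.
  normal form = -11.
The normal form is nonzero, so p ∉ I. Since p minus its normal form lies in I, I + (p) = I + (r) where r = -11; decide whether this ideal is the whole ring.
Here r = -11 is a nonzero constant, hence a unit: 1 ∈ I + (p), the Gröbner basis of I + (p) is {1}, and the enlarged system has no common solution — adjoining p is inconsistent.

Adjoining 4a - 4b - 15 makes the ideal the whole ring: the system is inconsistent.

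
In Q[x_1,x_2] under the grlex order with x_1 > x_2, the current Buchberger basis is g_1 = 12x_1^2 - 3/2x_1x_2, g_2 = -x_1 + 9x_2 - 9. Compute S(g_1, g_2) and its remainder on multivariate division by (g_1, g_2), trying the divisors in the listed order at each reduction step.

S(g_1, g_2) = 71/8x_1x_2 - 9x_1; remainder on division = 639/8x_2^2 - 1287/8x_2 + 81.

lcm(LM(g_1), LM(g_2)) = x_1^2.
S = (lcm/LT(g_1))·g_1 − (lcm/LT(g_2))·g_2 = 71/8x_1x_2 - 9x_1.
Reduce S modulo (g_1, g_2) in that order:
  leading term x_1x_2: subtract (-71/8x_2)·g_2 from 71/8x_1x_2 - 9x_1 → 639/8x_2^2 - 9x_1 - 639/8x_2
  leading term x_2^2: no divisor's leading term divides it; move 639/8x_2^2 to the remainder.
  leading term x_1: subtract (9)·g_2 from -9x_1 - 639/8x_2 → -1287/8x_2 + 81
  leading term x_2: no divisor's leading term divides it; move -1287/8x_2 to the remainder.
  leading term 1: no divisor's leading term divides it; move 81 to the remainder.
The remainder 639/8x_2^2 - 1287/8x_2 + 81 is nonzero, so it would be added as the next basis element.
An S-polynomial is built so that the two leading terms cancel; whether anything survives reduction is exactly the Gröbner-basis criterion.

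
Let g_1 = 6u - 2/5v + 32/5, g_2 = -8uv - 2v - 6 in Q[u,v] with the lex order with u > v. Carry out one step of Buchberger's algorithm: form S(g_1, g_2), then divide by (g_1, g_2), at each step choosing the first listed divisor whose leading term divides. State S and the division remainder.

lcm(LM(g_1), LM(g_2)) = uv.
S = (lcm/LT(g_1))·g_1 − (lcm/LT(g_2))·g_2 = -1/15v^2 + 49/60v - 3/4.
Reduce S modulo (g_1, g_2) in that order:
  leading term v^2: no divisor's leading term divides it; move -1/15v^2 to the remainder.
  leading term v: no divisor's leading term divides it; move 49/60v to the remainder.
  leading term 1: no divisor's leading term divides it; move -3/4 to the remainder.
The remainder -1/15v^2 + 49/60v - 3/4 is nonzero, so it would be added as the next basis element.

S(g_1, g_2) = -1/15v^2 + 49/60v - 3/4; remainder on division = -1/15v^2 + 49/60v - 3/4.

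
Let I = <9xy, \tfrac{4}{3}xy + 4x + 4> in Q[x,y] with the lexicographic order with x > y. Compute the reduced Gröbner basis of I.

f_1 = 9xy, LT = xy.
f_2 = \tfrac{4}{3}xy + 4x + 4, LT = xy.

S(f_1,f_2): lcm = xy. S = -3x - 3.
  leading term x: no divisor's leading term divides it; move -3x to the remainder.
  leading term 1: no divisor's leading term divides it; move -3 to the remainder.
  remainder -3x - 3 ≠ 0; add g_3 = -3x - 3 to the basis.

S(f_1,g_3): lcm = xy. S = -y.
  leading term y: no divisor's leading term divides it; move -y to the remainder.
  remainder -y ≠ 0; add g_4 = -y to the basis.

The other S-polynomials (S(f_2,g_3), S(f_1,g_4), S(f_2,g_4), S(g_3,g_4)) all reduce to 0 modulo the current basis, so we have a Gröbner basis.
Inter-reduce: drop elements whose leading term is divisible by another's, tail-reduce, and make monic.

G = {x + 1, y}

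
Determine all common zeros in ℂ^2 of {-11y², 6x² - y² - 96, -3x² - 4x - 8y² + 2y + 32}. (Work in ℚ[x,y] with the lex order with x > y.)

Compute a lex Gröbner basis by Buchberger's algorithm.
f_1 = -11y², LT = y².
f_2 = 6x² - y² - 96, LT = x².
f_3 = -3x² - 4x - 8y² + 2y + 32, LT = x².

S(f_2,f_3): lcm = x². S = -4/3x - 17/6y² + ⅔y - 16/3.
  leading term x: no divisor's leading term divides it; move -4/3x to the remainder.
  leading term y²: subtract (17/66)·f_1 from -17/6y² + ⅔y - 16/3 → ⅔y - 16/3
  leading term y: no divisor's leading term divides it; move ⅔y to the remainder.
  leading term 1: no divisor's leading term divides it; move -16/3 to the remainder.
  remainder -4/3x + ⅔y - 16/3 ≠ 0; add h_4 = -4/3x + ⅔y - 16/3 to the basis.

S(f_2,h_4): lcm = x². S = ½xy - 4x - ⅙y² - 16.
  leading term xy: subtract (-⅜y)·h_4 from ½xy - 4x - ⅙y² - 16 → -4x + 1/12y² - 2y - 16
  leading term x: subtract (3)·h_4 from -4x + 1/12y² - 2y - 16 → 1/12y² - 4y
  leading term y²: subtract (-1/132)·f_1 from 1/12y² - 4y → -4y
  leading term y: no divisor's leading term divides it; move -4y to the remainder.
  remainder -4y ≠ 0; add h_5 = -4y to the basis.

The other S-polynomials (S(f_1,f_2), S(f_1,f_3), S(f_1,h_4), S(f_3,h_4), S(f_1,h_5), S(f_2,h_5), S(f_3,h_5), S(h_4,h_5)) all reduce to 0 modulo the current basis, so we have a Gröbner basis.
Inter-reduce: drop elements whose leading term is divisible by another's, tail-reduce, and make monic.
Reduced Gröbner basis: {x + 4, y}.

Elimination: the polynomial y lies in the elimination ideal for y, so y ∈ {0}. For each such y, the remaining basis elements (now univariate) give the rest of the solution.
  y = 0: the earlier basis element becomes x + 4 = 0, giving x = -4 — point (-4, 0).

{(-4, 0)}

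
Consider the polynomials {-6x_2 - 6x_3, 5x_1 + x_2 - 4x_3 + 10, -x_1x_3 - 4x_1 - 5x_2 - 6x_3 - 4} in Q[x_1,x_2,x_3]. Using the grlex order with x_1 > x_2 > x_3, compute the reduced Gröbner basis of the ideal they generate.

f_1 = -6x_2 - 6x_3, LT = x_2.
f_2 = 5x_1 + x_2 - 4x_3 + 10, LT = x_1.
f_3 = -x_1x_3 - 4x_1 - 5x_2 - 6x_3 - 4, LT = x_1x_3.

S(f_2,f_3): lcm = x_1x_3. S = 1/5x_2x_3 - 4/5x_3^2 - 4x_1 - 5x_2 - 4x_3 - 4.
  leading term x_2x_3: subtract (-1/30x_3)·f_1 from 1/5x_2x_3 - 4/5x_3^2 - 4x_1 - 5x_2 - 4x_3 - 4 → -x_3^2 - 4x_1 - 5x_2 - 4x_3 - 4
  leading term x_3^2: no divisor's leading term divides it; move -x_3^2 to the remainder.
  leading term x_1: subtract (-4/5)·f_2 from -4x_1 - 5x_2 - 4x_3 - 4 → -21/5x_2 - 36/5x_3 + 4
  leading term x_2: subtract (7/10)·f_1 from -21/5x_2 - 36/5x_3 + 4 → -3x_3 + 4
  leading term x_3: no divisor's leading term divides it; move -3x_3 to the remainder.
  leading term 1: no divisor's leading term divides it; move 4 to the remainder.
  remainder -x_3^2 - 3x_3 + 4 ≠ 0; add g_4 = -x_3^2 - 3x_3 + 4 to the basis.

The other S-polynomials (S(f_1,f_2), S(f_1,f_3), S(f_1,g_4), S(f_2,g_4), S(f_3,g_4)) all reduce to 0 modulo the current basis, so we have a Gröbner basis.
Inter-reduce: drop elements whose leading term is divisible by another's, tail-reduce, and make monic.

G = {x_3^2 + 3x_3 - 4, x_1 - x_3 + 2, x_2 + x_3}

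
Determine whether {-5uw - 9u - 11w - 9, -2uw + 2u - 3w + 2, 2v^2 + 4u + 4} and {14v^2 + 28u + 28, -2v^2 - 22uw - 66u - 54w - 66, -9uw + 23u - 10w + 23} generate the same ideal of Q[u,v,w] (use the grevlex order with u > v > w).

Two ideals are equal iff their reduced Gröbner bases coincide (the reduced basis is unique for a fixed ordering).
Buchberger on the first generating set:
f_1 = -5uw - 9u - 11w - 9, LT = uw.
f_2 = -2uw + 2u - 3w + 2, LT = uw.
f_3 = 2v^2 + 4u + 4, LT = v^2.

S(f_1,f_2): lcm = uw. S = 14/5u + 7/10w + 14/5.
  leading term u: no divisor's leading term divides it; move 14/5u to the remainder.
  leading term w: no divisor's leading term divides it; move 7/10w to the remainder.
  leading term 1: no divisor's leading term divides it; move 14/5 to the remainder.
  remainder 14/5u + 7/10w + 14/5 ≠ 0; add g_4 = 14/5u + 7/10w + 14/5 to the basis.

S(f_1,g_4): lcm = uw. S = -1/4w^2 + 9/5u + 6/5w + 9/5.
  leading term w^2: no divisor's leading term divides it; move -1/4w^2 to the remainder.
  leading term u: subtract (9/14)·g_4 from 9/5u + 6/5w + 9/5 → 3/4w
  leading term w: no divisor's leading term divides it; move 3/4w to the remainder.
  remainder -1/4w^2 + 3/4w ≠ 0; add g_5 = -1/4w^2 + 3/4w to the basis.

The other S-polynomials (S(f_1,f_3), S(f_2,f_3), S(f_2,g_4), S(f_3,g_4), S(f_1,g_5), S(f_2,g_5), S(f_3,g_5), S(g_4,g_5)) all reduce to 0 modulo the current basis, so we have a Gröbner basis.
Inter-reduce: drop elements whose leading term is divisible by another's, tail-reduce, and make monic.
Reduced Gröbner basis: {v^2 - 1/2w, w^2 - 3w, u + 1/4w + 1}.

Buchberger on the second generating set:
h_1 = 14v^2 + 28u + 28, LT = v^2.
h_2 = -2v^2 - 22uw - 66u - 54w - 66, LT = v^2.
h_3 = -9uw + 23u - 10w + 23, LT = uw.

S(h_1,h_2): lcm = v^2. S = -11uw - 31u - 27w - 31.
  leading term uw: subtract (11/9)·h_3 from -11uw - 31u - 27w - 31 → -532/9u - 133/9w - 532/9
  leading term u: no divisor's leading term divides it; move -532/9u to the remainder.
  leading term w: no divisor's leading term divides it; move -133/9w to the remainder.
  leading term 1: no divisor's leading term divides it; move -532/9 to the remainder.
  remainder -532/9u - 133/9w - 532/9 ≠ 0; add k_4 = -532/9u - 133/9w - 532/9 to the basis.

S(h_3,k_4): lcm = uw. S = -1/4w^2 - 23/9u + 1/9w - 23/9.
  leading term w^2: no divisor's leading term divides it; move -1/4w^2 to the remainder.
  leading term u: subtract (23/532)·k_4 from -23/9u + 1/9w - 23/9 → 3/4w
  leading term w: no divisor's leading term divides it; move 3/4w to the remainder.
  remainder -1/4w^2 + 3/4w ≠ 0; add k_5 = -1/4w^2 + 3/4w to the basis.

The other S-polynomials (S(h_1,h_3), S(h_2,h_3), S(h_1,k_4), S(h_2,k_4), S(h_1,k_5), S(h_2,k_5), S(h_3,k_5), S(k_4,k_5)) all reduce to 0 modulo the current basis, so we have a Gröbner basis.
Inter-reduce: drop elements whose leading term is divisible by another's, tail-reduce, and make monic.
Reduced Gröbner basis: {v^2 - 1/2w, w^2 - 3w, u + 1/4w + 1}.

These coincide, so the ideals are equal.

Yes, the ideals are equal.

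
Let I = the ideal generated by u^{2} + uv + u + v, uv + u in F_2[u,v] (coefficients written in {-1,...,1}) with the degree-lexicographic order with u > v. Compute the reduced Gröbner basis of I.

f_1 = u^{2} + uv + u + v, LT = u^{2}.
f_2 = uv + u, LT = uv.

S(f_1,f_2): lcm = u^{2}v. S = uv^{2} + u^{2} + uv + v^{2}.
  leading term uv^{2}: subtract (v)·f_2 from uv^{2} + u^{2} + uv + v^{2} → u^{2} + v^{2}
  leading term u^{2}: subtract (1)·f_1 from u^{2} + v^{2} → uv + v^{2} + u + v
  leading term uv: subtract (1)·f_2 from uv + v^{2} + u + v → v^{2} + v
  leading term v^{2}: no divisor's leading term divides it; move v^{2} to the remainder.
  leading term v: no divisor's leading term divides it; move v to the remainder.
  remainder v^{2} + v ≠ 0; add g_3 = v^{2} + v to the basis.

The other S-polynomials (S(f_1,g_3), S(f_2,g_3)) all reduce to 0 modulo the current basis, so we have a Gröbner basis.

G = {u^{2} + v, uv + u, v^{2} + v}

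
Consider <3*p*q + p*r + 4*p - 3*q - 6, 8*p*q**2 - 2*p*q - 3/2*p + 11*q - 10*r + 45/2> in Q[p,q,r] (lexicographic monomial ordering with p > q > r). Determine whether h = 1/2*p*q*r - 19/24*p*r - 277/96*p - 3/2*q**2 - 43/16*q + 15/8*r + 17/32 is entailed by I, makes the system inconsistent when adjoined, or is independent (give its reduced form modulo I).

First compute the reduced Gröbner basis of I by Buchberger's algorithm.
f_1 = 3*p*q + p*r + 4*p - 3*q - 6, LT = p*q.
f_2 = 8*p*q**2 - 2*p*q - 3/2*p + 11*q - 10*r + 45/2, LT = p*q**2.

S(f_1,f_2): lcm = p*q**2. S = 1/3*p*q*r + 19/12*p*q + 3/16*p - q**2 - 27/8*q + 5/4*r - 45/16.
  reduce S modulo (f_1, f_2):
  remainder -1/9*p*r**2 - 35/36*p*r - 277/144*p - q**2 + 1/3*q*r - 43/24*q + 23/12*r + 17/48 ≠ 0; add k_3 = -1/9*p*r**2 - 35/36*p*r - 277/144*p - q**2 + 1/3*q*r - 43/24*q + 23/12*r + 17/48 to the basis.

S(f_1,k_3): lcm = p*q*r**2. S = -35/4*p*q*r - 277/16*p*q + 1/3*p*r**3 + 4/3*p*r**2 - 9*q**3 + 3*q**2*r - 129/8*q**2 - q*r**2 + 69/4*q*r + 51/16*q - 2*r**2.
  reduce S modulo (f_1, f_2, k_3):
  remainder -9*q**3 - 225/8*q**2 + 57/8*q*r - 285/8*q + 15/4*r**2 + 105/16*r - 243/8 ≠ 0; add k_4 = -9*q**3 - 225/8*q**2 + 57/8*q*r - 285/8*q + 15/4*r**2 + 105/16*r - 243/8 to the basis.

The other S-polynomials (S(f_2,k_3), S(f_1,k_4), S(f_2,k_4), S(k_3,k_4)) all reduce to 0 modulo the current basis, so we have a Gröbner basis.
Inter-reduce: drop elements whose leading term is divisible by another's, tail-reduce, and make monic.
Reduced Gröbner basis: {p*q + 1/3*p*r + 4/3*p - q - 2, p*r**2 + 35/4*p*r + 277/16*p + 9*q**2 - 3*q*r + 129/8*q - 69/4*r - 51/16, q**3 + 25/8*q**2 - 19/24*q*r + 95/24*q - 5/12*r**2 - 35/48*r + 27/8}.
Label its elements g_1 = p*q + 1/3*p*r + 4/3*p - q - 2, g_2 = p*r**2 + 35/4*p*r + 277/16*p + 9*q**2 - 3*q*r + 129/8*q - 69/4*r - 51/16, g_3 = q**3 + 25/8*q**2 - 19/24*q*r + 95/24*q - 5/12*r**2 - 35/48*r + 27/8.

Reduce h = 1/2*p*q*r - 19/24*p*r - 277/96*p - 3/2*q**2 - 43/16*q + 15/8*r + 17/32 modulo G:
  leading term p*q*r: subtract (1/2*r)·g_1 from 1/2*p*q*r - 19/24*p*r - 277/96*p - 3/2*q**2 - 43/16*q + 15/8*r + 17/32 → -1/6*p*r**2 - 35/24*p*r - 277/96*p - 3/2*q**2 + 1/2*q*r - 43/16*q + 23/8*r + 17/32
  leading term p*r**2: subtract (-1/6)·g_2 from -1/6*p*r**2 - 35/24*p*r - 277/96*p - 3/2*q**2 + 1/2*q*r - 43/16*q + 23/8*r + 17/32 → 0
  normal form = 0.
Since the normal form is 0, h ∈ I.

Ideal membership is decidable via reduction modulo a Gröbner basis.

1/2*p*q*r - 19/24*p*r - 277/96*p - 3/2*q**2 - 43/16*q + 15/8*r + 17/32 lies in I (it reduces to 0).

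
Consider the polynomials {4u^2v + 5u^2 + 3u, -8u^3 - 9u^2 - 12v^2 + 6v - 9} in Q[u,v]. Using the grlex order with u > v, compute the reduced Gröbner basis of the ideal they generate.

G = {u^3 + 9/8u^2 + 3/2v^2 - 3/4v + 9/8, u^2v + 5/4u^2 + 3/4u, v^3 - 1/2u^2 + 3/4v^2 - 9/16u + 1/8v + 15/16}

f_1 = 4u^2v + 5u^2 + 3u, LT = u^2v.
f_2 = -8u^3 - 9u^2 - 12v^2 + 6v - 9, LT = u^3.

S(f_1,f_2): lcm = u^3v. S = 5/4u^3 - 9/8u^2v - 3/2v^3 + 3/4u^2 + 3/4v^2 - 9/8v.
  leading term u^3: subtract (-5/32)·f_2 from 5/4u^3 - 9/8u^2v - 3/2v^3 + 3/4u^2 + 3/4v^2 - 9/8v → -9/8u^2v - 3/2v^3 - 21/32u^2 - 9/8v^2 - 3/16v - 45/32
  leading term u^2v: subtract (-9/32)·f_1 from -9/8u^2v - 3/2v^3 - 21/32u^2 - 9/8v^2 - 3/16v - 45/32 → -3/2v^3 + 3/4u^2 - 9/8v^2 + 27/32u - 3/16v - 45/32
  leading term v^3: no divisor's leading term divides it; move -3/2v^3 to the remainder.
  leading term u^2: no divisor's leading term divides it; move 3/4u^2 to the remainder.
  leading term v^2: no divisor's leading term divides it; move -9/8v^2 to the remainder.
  leading term u: no divisor's leading term divides it; move 27/32u to the remainder.
  leading term v: no divisor's leading term divides it; move -3/16v to the remainder.
  leading term 1: no divisor's leading term divides it; move -45/32 to the remainder.
  remainder -3/2v^3 + 3/4u^2 - 9/8v^2 + 27/32u - 3/16v - 45/32 ≠ 0; add g_3 = -3/2v^3 + 3/4u^2 - 9/8v^2 + 27/32u - 3/16v - 45/32 to the basis.

S(f_1,g_3): lcm = u^2v^3. S = 1/2u^4 + 1/2u^2v^2 + 9/16u^3 - 1/8u^2v + 3/4uv^2 - 15/16u^2.
  leading term u^4: subtract (-1/16u)·f_2 from 1/2u^4 + 1/2u^2v^2 + 9/16u^3 - 1/8u^2v + 3/4uv^2 - 15/16u^2 → 1/2u^2v^2 - 1/8u^2v - 15/16u^2 + 3/8uv - 9/16u
  leading term u^2v^2: subtract (1/8v)·f_1 from 1/2u^2v^2 - 1/8u^2v - 15/16u^2 + 3/8uv - 9/16u → -3/4u^2v - 15/16u^2 - 9/16u
  leading term u^2v: subtract (-3/16)·f_1 from -3/4u^2v - 15/16u^2 - 9/16u → 0
  remainder 0.

S(f_2,g_3): leading monomials are coprime, so the S-polynomial reduces to 0 (Buchberger's first criterion).
Every S-polynomial of the final basis reduces to 0, so we have a Gröbner basis.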